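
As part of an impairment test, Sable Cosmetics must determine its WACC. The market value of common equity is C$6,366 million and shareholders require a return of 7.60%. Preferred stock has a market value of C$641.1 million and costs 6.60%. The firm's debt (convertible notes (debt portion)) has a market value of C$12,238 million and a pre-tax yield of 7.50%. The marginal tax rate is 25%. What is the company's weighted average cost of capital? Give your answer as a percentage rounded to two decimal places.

Total capital V = 6366 + 641.1 + 12238 = 19245.1.
Equity: weight = 6366/19245.1 = 0.3308; cost = 7.6%.
Preferred: weight = 641.1/19245.1 = 0.0333; cost = 6.6%.
Convertible notes (debt portion): weight = 12238/19245.1 = 0.6359; after-tax cost = 7.5% × (1 − 25%) = 5.6250%.
WACC = 0.3308 × 7.6000% + 0.0333 × 6.6000% + 0.6359 × 5.6250% = 6.3108%.

6.31%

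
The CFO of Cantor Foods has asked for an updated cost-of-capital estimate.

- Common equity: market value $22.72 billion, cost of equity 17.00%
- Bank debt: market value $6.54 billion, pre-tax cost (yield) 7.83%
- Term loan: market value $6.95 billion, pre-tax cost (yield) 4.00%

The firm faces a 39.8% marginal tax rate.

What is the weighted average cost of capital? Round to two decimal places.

11.98%

Total capital V = 22.72 + 6.54 + 6.95 = 36.21.
Equity: weight = 22.72/36.21 = 0.6275; cost = 17%.
Bank debt: weight = 6.54/36.21 = 0.1806; after-tax cost = 7.83% × (1 − 39.8%) = 4.7137%.
Term loan: weight = 6.95/36.21 = 0.1919; after-tax cost = 4% × (1 − 39.8%) = 2.4080%.
WACC = 0.6275 × 17.0000% + 0.1806 × 4.7137% + 0.1919 × 2.4080% = 11.9802%.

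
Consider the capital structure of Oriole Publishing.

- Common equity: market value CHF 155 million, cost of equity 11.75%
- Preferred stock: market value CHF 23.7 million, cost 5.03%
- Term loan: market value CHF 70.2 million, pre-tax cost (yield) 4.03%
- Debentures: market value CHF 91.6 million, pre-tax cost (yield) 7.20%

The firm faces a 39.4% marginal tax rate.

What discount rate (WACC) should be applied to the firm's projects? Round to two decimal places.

Total capital V = 155 + 23.7 + 70.2 + 91.6 = 340.5.
Equity: weight = 155/340.5 = 0.4552; cost = 11.75%.
Preferred: weight = 23.7/340.5 = 0.0696; cost = 5.03%.
Term loan: weight = 70.2/340.5 = 0.2062; after-tax cost = 4.03% × (1 − 39.4%) = 2.4422%.
Debentures: weight = 91.6/340.5 = 0.2690; after-tax cost = 7.2% × (1 − 39.4%) = 4.3632%.
WACC = 0.4552 × 11.7500% + 0.0696 × 5.0300% + 0.2062 × 2.4422% + 0.2690 × 4.3632% = 7.3761%.

7.38%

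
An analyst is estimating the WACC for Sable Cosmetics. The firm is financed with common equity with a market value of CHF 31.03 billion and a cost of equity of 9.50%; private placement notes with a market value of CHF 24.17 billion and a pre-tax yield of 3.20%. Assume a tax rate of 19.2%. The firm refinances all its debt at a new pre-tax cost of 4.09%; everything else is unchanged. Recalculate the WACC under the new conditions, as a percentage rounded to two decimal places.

After the change:
Total capital V = 31.03 + 24.17 = 55.2.
Equity: weight = 31.03/55.2 = 0.5621; cost = 9.5%.
Private placement notes: weight = 24.17/55.2 = 0.4379; after-tax cost = 4.09% × (1 − 19.2%) = 3.3047%.
WACC = 0.5621 × 9.5000% + 0.4379 × 3.3047% = 6.7873%.

6.79%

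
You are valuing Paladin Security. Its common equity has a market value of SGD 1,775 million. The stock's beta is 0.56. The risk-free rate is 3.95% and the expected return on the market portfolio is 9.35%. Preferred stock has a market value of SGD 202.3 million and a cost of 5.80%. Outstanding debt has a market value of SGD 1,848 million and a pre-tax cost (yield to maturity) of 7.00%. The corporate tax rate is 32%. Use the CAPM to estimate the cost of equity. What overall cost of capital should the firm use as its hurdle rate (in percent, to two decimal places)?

Market risk premium = 9.35% − 3.95% = 5.4%.
Cost of equity via CAPM: Re = 3.95% + 0.56 × 5.4% = 6.9740%.
Total capital V = 1775 + 202.3 + 1848 = 3825.3.
Equity: weight = 1775/3825.3 = 0.4640; cost = 6.974%.
Preferred: weight = 202.3/3825.3 = 0.0529; cost = 5.8%.
Debt: weight = 1848/3825.3 = 0.4831; after-tax cost = 7% × (1 − 32%) = 4.7600%.
WACC = 0.4640 × 6.9740% + 0.0529 × 5.8000% + 0.4831 × 4.7600% = 5.8423%.

5.84%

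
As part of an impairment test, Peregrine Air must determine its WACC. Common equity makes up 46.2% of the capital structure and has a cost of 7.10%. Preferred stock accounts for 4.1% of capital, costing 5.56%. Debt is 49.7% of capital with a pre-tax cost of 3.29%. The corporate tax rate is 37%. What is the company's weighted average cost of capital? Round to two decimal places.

4.54%

After-tax cost of debt = 3.29% × (1 − 37%) = 2.0727%.
WACC = 0.462 × 7.1000% + 0.041 × 5.5600% + 0.497 × 2.0727% = 4.5383%.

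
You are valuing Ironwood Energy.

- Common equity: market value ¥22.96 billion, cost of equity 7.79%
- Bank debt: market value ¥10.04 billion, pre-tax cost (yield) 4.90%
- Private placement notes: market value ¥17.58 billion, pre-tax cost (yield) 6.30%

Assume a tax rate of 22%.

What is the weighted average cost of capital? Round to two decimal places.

6.00%

Total capital V = 22.96 + 10.04 + 17.58 = 50.58.
Equity: weight = 22.96/50.58 = 0.4539; cost = 7.79%.
Bank debt: weight = 10.04/50.58 = 0.1985; after-tax cost = 4.9% × (1 − 22%) = 3.8220%.
Private placement notes: weight = 17.58/50.58 = 0.3476; after-tax cost = 6.3% × (1 − 22%) = 4.9140%.
WACC = 0.4539 × 7.7900% + 0.1985 × 3.8220% + 0.3476 × 4.9140% = 6.0028%.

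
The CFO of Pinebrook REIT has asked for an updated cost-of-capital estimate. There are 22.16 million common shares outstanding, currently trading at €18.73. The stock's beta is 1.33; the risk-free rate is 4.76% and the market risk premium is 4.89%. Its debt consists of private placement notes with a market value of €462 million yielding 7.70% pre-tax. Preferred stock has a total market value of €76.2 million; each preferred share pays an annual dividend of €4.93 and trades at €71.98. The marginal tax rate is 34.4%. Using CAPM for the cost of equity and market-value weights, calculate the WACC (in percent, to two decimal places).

7.90%

Cost of equity via CAPM: Re = 4.76% + 1.33 × 4.89% = 11.2637%.
Cost of preferred: Rp = 4.93 / 71.98 = 6.8491%.
Market value of equity E = 18.73 × 22.16m = 415.0568m.
Total capital V = 415.0568 + 76.2 + 462 = 953.2568.
Equity: weight = 415.0568/953.2568 = 0.4354; cost = 11.2637%.
Preferred: weight = 76.2/953.2568 = 0.0799; cost = 6.8491%.
Private placement notes: weight = 462/953.2568 = 0.4847; after-tax cost = 7.7% × (1 − 34.4%) = 5.0512%.
WACC = 0.4354 × 11.2637% + 0.0799 × 6.8491% + 0.4847 × 5.0512% = 7.8999%.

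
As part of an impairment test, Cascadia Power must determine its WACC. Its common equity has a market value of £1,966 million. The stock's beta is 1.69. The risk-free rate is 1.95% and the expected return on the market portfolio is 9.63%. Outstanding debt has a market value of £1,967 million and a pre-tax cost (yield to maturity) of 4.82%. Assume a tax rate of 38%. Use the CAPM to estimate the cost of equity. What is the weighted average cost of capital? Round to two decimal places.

Market risk premium = 9.63% − 1.95% = 7.68%.
Cost of equity via CAPM: Re = 1.95% + 1.69 × 7.68% = 14.9292%.
Total capital V = 1966 + 1967 = 3933.
Equity: weight = 1966/3933 = 0.4999; cost = 14.9292%.
Debt: weight = 1967/3933 = 0.5001; after-tax cost = 4.82% × (1 − 38%) = 2.9884%.
WACC = 0.4999 × 14.9292% + 0.5001 × 2.9884% = 8.9573%.

8.96%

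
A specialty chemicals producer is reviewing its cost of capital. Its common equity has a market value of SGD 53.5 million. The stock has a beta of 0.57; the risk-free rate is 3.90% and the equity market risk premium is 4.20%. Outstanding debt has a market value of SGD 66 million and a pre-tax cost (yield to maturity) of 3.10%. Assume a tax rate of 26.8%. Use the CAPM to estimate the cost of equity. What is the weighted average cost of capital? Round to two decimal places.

Cost of equity via CAPM: Re = 3.9% + 0.57 × 4.2% = 6.2940%.
Total capital V = 53.5 + 66 = 119.5.
Equity: weight = 53.5/119.5 = 0.4477; cost = 6.294%.
Debt: weight = 66/119.5 = 0.5523; after-tax cost = 3.1% × (1 − 26.8%) = 2.2692%.
WACC = 0.4477 × 6.2940% + 0.5523 × 2.2692% = 4.0711%.

4.07%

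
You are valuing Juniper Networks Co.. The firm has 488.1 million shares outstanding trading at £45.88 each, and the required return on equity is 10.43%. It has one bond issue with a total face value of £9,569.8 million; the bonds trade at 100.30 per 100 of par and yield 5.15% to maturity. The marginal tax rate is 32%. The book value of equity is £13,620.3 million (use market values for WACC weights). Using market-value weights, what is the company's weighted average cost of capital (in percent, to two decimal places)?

Market value of equity E = 45.88 × 488.1m = 22394.028m. Market value of debt D = 9569.8m × 100.3/100 = 9598.5094m.
Total capital V = 22394.028 + 9598.5094 = 31992.5374.
Equity: weight = 22394.028/31992.5374 = 0.7000; cost = 10.43%.
Bonds outstanding: weight = 9598.5094/31992.5374 = 0.3000; after-tax cost = 5.15% × (1 − 32%) = 3.5020%.
WACC = 0.7000 × 10.4300% + 0.3000 × 3.5020% = 8.3514%.

8.35%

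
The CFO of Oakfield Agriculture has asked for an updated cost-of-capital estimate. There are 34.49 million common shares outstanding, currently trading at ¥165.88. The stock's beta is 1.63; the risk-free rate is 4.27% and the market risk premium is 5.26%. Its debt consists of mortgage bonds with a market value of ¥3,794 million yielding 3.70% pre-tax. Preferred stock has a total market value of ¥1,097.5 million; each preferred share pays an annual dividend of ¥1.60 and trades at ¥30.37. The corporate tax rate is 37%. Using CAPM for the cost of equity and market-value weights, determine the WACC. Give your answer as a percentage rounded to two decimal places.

8.30%

Cost of equity via CAPM: Re = 4.27% + 1.63 × 5.26% = 12.8438%.
Cost of preferred: Rp = 1.6 / 30.37 = 5.2684%.
Market value of equity E = 165.88 × 34.49m = 5721.2012m.
Total capital V = 5721.2012 + 1097.5 + 3794 = 10612.7012.
Equity: weight = 5721.2012/10612.7012 = 0.5391; cost = 12.8438%.
Preferred: weight = 1097.5/10612.7012 = 0.1034; cost = 5.2684%.
Mortgage bonds: weight = 3794/10612.7012 = 0.3575; after-tax cost = 3.7% × (1 − 37%) = 2.3310%.
WACC = 0.5391 × 12.8438% + 0.1034 × 5.2684% + 0.3575 × 2.3310% = 8.3021%.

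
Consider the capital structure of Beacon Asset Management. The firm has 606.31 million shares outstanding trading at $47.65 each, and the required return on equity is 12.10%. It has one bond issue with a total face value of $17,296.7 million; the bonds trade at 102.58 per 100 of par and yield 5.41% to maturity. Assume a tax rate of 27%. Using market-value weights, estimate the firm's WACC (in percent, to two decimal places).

9.00%

Market value of equity E = 47.65 × 606.31m = 28890.6715m. Market value of debt D = 17296.7m × 102.58/100 = 17742.95486m.
Total capital V = 28890.6715 + 17742.95486 = 46633.62636.
Equity: weight = 28890.6715/46633.62636 = 0.6195; cost = 12.1%.
Bonds outstanding: weight = 17742.95486/46633.62636 = 0.3805; after-tax cost = 5.41% × (1 − 27%) = 3.9493%.
WACC = 0.6195 × 12.1000% + 0.3805 × 3.9493% = 8.9989%.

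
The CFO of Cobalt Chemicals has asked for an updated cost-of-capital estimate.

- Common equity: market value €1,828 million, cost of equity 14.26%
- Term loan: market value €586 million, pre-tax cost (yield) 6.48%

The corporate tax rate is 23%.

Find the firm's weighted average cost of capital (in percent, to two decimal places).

12.01%

Total capital V = 1828 + 586 = 2414.
Equity: weight = 1828/2414 = 0.7572; cost = 14.26%.
Term loan: weight = 586/2414 = 0.2428; after-tax cost = 6.48% × (1 − 23%) = 4.9896%.
WACC = 0.7572 × 14.2600% + 0.2428 × 4.9896% = 12.0096%.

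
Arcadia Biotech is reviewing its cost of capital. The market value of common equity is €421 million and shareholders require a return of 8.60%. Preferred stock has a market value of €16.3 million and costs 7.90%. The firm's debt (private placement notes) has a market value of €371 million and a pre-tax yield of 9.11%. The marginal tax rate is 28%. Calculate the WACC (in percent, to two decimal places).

7.65%

Total capital V = 421 + 16.3 + 371 = 808.3.
Equity: weight = 421/808.3 = 0.5208; cost = 8.6%.
Preferred: weight = 16.3/808.3 = 0.0202; cost = 7.9%.
Private placement notes: weight = 371/808.3 = 0.4590; after-tax cost = 9.11% × (1 − 28%) = 6.5592%.
WACC = 0.5208 × 8.6000% + 0.0202 × 7.9000% + 0.4590 × 6.5592% = 7.6492%.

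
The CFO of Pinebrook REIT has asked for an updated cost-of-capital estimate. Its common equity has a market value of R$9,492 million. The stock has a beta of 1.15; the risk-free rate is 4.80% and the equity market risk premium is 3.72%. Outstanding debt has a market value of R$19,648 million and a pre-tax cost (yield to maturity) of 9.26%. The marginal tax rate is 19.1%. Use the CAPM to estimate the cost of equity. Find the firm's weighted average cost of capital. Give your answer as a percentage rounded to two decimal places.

Cost of equity via CAPM: Re = 4.8% + 1.15 × 3.72% = 9.0780%.
Total capital V = 9492 + 19648 = 29140.
Equity: weight = 9492/29140 = 0.3257; cost = 9.078%.
Debt: weight = 19648/29140 = 0.6743; after-tax cost = 9.26% × (1 − 19.1%) = 7.4913%.
WACC = 0.3257 × 9.0780% + 0.6743 × 7.4913% = 8.0082%.

8.01%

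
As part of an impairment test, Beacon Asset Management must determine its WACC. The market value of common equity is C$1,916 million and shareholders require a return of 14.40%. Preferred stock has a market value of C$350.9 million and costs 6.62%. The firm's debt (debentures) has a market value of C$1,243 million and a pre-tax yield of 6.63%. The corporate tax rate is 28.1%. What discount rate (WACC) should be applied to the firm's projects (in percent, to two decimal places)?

10.21%

Total capital V = 1916 + 350.9 + 1243 = 3509.9.
Equity: weight = 1916/3509.9 = 0.5459; cost = 14.4%.
Preferred: weight = 350.9/3509.9 = 0.1000; cost = 6.62%.
Debentures: weight = 1243/3509.9 = 0.3541; after-tax cost = 6.63% × (1 − 28.1%) = 4.7670%.
WACC = 0.5459 × 14.4000% + 0.1000 × 6.6200% + 0.3541 × 4.7670% = 10.2107%.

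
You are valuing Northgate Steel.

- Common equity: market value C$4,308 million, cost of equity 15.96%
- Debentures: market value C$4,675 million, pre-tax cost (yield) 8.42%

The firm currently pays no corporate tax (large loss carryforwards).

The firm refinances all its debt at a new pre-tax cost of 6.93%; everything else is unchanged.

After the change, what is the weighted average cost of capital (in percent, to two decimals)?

11.26%

After the change:
Total capital V = 4308 + 4675 = 8983.
Equity: weight = 4308/8983 = 0.4796; cost = 15.96%.
Debentures: weight = 4675/8983 = 0.5204; after-tax cost = 6.93% × (1 − 0%) = 6.9300%.
WACC = 0.4796 × 15.9600% + 0.5204 × 6.9300% = 11.2605%.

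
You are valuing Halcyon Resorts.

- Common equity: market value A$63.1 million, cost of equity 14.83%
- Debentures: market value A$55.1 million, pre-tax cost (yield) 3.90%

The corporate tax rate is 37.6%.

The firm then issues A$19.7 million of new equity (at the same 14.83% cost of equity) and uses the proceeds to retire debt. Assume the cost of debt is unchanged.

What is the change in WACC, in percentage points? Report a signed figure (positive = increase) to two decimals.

+2.07 pp

Current WACC:
Total capital V = 63.1 + 55.1 = 118.2.
Equity: weight = 63.1/118.2 = 0.5338; cost = 14.83%.
Debentures: weight = 55.1/118.2 = 0.4662; after-tax cost = 3.9% × (1 − 37.6%) = 2.4336%.
WACC = 0.5338 × 14.8300% + 0.4662 × 2.4336% = 9.0513%.
After the change:
Total capital V = 82.8 + 35.4 = 118.2.
Equity: weight = 82.8/118.2 = 0.7005; cost = 14.83%.
Debentures: weight = 35.4/118.2 = 0.2995; after-tax cost = 3.9% × (1 − 37.6%) = 2.4336%.
WACC = 0.7005 × 14.8300% + 0.2995 × 2.4336% = 11.1174%.
Change in WACC = 11.1174% − 9.0513% = 2.0661 pp.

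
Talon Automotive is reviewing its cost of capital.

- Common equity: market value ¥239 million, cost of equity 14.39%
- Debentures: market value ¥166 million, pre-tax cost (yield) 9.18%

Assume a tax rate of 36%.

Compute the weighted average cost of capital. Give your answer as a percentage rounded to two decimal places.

10.90%

Total capital V = 239 + 166 = 405.
Equity: weight = 239/405 = 0.5901; cost = 14.39%.
Debentures: weight = 166/405 = 0.4099; after-tax cost = 9.18% × (1 − 36%) = 5.8752%.
WACC = 0.5901 × 14.3900% + 0.4099 × 5.8752% = 10.9000%.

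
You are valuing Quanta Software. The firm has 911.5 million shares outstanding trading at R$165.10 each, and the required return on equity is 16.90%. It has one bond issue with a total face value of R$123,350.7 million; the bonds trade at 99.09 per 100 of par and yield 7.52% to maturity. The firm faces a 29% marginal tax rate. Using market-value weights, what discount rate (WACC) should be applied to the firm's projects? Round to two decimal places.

Market value of equity E = 165.1 × 911.5m = 150488.65m. Market value of debt D = 123350.7m × 99.09/100 = 122228.20863m.
Total capital V = 150488.65 + 122228.20863 = 272716.85863.
Equity: weight = 150488.65/272716.85863 = 0.5518; cost = 16.9%.
Bonds outstanding: weight = 122228.20863/272716.85863 = 0.4482; after-tax cost = 7.52% × (1 − 29%) = 5.3392%.
WACC = 0.5518 × 16.9000% + 0.4482 × 5.3392% = 11.7186%.

11.72%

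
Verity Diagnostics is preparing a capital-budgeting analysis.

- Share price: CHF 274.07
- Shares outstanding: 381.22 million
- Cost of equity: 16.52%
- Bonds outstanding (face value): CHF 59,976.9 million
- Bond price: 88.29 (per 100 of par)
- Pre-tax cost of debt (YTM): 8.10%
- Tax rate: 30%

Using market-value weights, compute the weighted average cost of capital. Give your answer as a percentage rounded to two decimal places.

Market value of equity E = 274.07 × 381.22m = 104480.9654m. Market value of debt D = 59976.9m × 88.29/100 = 52953.60501m.
Total capital V = 104480.9654 + 52953.60501 = 157434.57041.
Equity: weight = 104480.9654/157434.57041 = 0.6636; cost = 16.52%.
Bonds outstanding: weight = 52953.60501/157434.57041 = 0.3364; after-tax cost = 8.1% × (1 − 30%) = 5.6700%.
WACC = 0.6636 × 16.5200% + 0.3364 × 5.6700% = 12.8706%.

12.87%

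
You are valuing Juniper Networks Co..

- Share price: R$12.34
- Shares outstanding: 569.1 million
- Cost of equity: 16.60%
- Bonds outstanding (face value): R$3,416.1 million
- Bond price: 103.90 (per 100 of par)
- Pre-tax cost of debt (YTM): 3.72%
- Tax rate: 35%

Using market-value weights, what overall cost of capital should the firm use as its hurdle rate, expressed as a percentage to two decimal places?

11.84%

Market value of equity E = 12.34 × 569.1m = 7022.694m. Market value of debt D = 3416.1m × 103.9/100 = 3549.3279m.
Total capital V = 7022.694 + 3549.3279 = 10572.0219.
Equity: weight = 7022.694/10572.0219 = 0.6643; cost = 16.6%.
Bonds outstanding: weight = 3549.3279/10572.0219 = 0.3357; after-tax cost = 3.72% × (1 − 35%) = 2.4180%.
WACC = 0.6643 × 16.6000% + 0.3357 × 2.4180% = 11.8387%.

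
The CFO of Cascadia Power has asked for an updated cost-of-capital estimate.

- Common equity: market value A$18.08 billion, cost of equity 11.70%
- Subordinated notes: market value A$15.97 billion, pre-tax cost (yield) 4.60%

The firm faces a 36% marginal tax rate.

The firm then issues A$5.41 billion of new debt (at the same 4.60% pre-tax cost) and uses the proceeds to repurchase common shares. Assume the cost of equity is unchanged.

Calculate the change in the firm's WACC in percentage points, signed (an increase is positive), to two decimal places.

Current WACC:
Total capital V = 18.08 + 15.97 = 34.05.
Equity: weight = 18.08/34.05 = 0.5310; cost = 11.7%.
Subordinated notes: weight = 15.97/34.05 = 0.4690; after-tax cost = 4.6% × (1 − 36%) = 2.9440%.
WACC = 0.5310 × 11.7000% + 0.4690 × 2.9440% = 7.5933%.
After the change:
Total capital V = 12.67 + 21.38 = 34.05.
Equity: weight = 12.67/34.05 = 0.3721; cost = 11.7%.
Subordinated notes: weight = 21.38/34.05 = 0.6279; after-tax cost = 4.6% × (1 − 36%) = 2.9440%.
WACC = 0.3721 × 11.7000% + 0.6279 × 2.9440% = 6.2021%.
Change in WACC = 6.2021% − 7.5933% = -1.3912 pp.

-1.39 pp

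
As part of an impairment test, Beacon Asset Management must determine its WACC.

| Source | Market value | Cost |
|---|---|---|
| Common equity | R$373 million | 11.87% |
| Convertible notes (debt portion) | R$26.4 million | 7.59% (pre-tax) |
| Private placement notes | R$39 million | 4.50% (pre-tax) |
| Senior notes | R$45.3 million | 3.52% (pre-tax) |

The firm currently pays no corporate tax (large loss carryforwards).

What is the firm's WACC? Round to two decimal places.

Total capital V = 373 + 26.4 + 39 + 45.3 = 483.7.
Equity: weight = 373/483.7 = 0.7711; cost = 11.87%.
Convertible notes (debt portion): weight = 26.4/483.7 = 0.0546; after-tax cost = 7.59% × (1 − 0%) = 7.5900%.
Private placement notes: weight = 39/483.7 = 0.0806; after-tax cost = 4.5% × (1 − 0%) = 4.5000%.
Senior notes: weight = 45.3/483.7 = 0.0937; after-tax cost = 3.52% × (1 − 0%) = 3.5200%.
WACC = 0.7711 × 11.8700% + 0.0546 × 7.5900% + 0.0806 × 4.5000% + 0.0937 × 3.5200% = 10.2602%.

10.26%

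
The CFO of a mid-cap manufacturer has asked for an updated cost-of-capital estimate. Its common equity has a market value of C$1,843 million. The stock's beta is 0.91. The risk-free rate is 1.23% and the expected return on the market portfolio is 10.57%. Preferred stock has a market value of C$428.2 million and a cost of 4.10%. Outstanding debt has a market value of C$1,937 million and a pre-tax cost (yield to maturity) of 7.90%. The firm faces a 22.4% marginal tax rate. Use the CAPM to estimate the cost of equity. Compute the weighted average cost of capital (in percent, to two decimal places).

Market risk premium = 10.57% − 1.23% = 9.34%.
Cost of equity via CAPM: Re = 1.23% + 0.91 × 9.34% = 9.7294%.
Total capital V = 1843 + 428.2 + 1937 = 4208.2.
Equity: weight = 1843/4208.2 = 0.4380; cost = 9.7294%.
Preferred: weight = 428.2/4208.2 = 0.1018; cost = 4.1%.
Debt: weight = 1937/4208.2 = 0.4603; after-tax cost = 7.9% × (1 − 22.4%) = 6.1304%.
WACC = 0.4380 × 9.7294% + 0.1018 × 4.1000% + 0.4603 × 6.1304% = 7.5000%.

7.50%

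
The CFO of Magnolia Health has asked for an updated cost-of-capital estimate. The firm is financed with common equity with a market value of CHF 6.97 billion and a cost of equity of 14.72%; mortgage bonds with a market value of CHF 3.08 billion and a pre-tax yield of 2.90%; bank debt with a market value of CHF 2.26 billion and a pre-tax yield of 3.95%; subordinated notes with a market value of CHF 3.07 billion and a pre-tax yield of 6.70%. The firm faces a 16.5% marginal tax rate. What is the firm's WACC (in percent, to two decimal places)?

Total capital V = 6.97 + 3.08 + 2.26 + 3.07 = 15.38.
Equity: weight = 6.97/15.38 = 0.4532; cost = 14.72%.
Mortgage bonds: weight = 3.08/15.38 = 0.2003; after-tax cost = 2.9% × (1 − 16.5%) = 2.4215%.
Bank debt: weight = 2.26/15.38 = 0.1469; after-tax cost = 3.95% × (1 − 16.5%) = 3.2982%.
Subordinated notes: weight = 3.07/15.38 = 0.1996; after-tax cost = 6.7% × (1 − 16.5%) = 5.5945%.
WACC = 0.4532 × 14.7200% + 0.2003 × 2.4215% + 0.1469 × 3.2982% + 0.1996 × 5.5945% = 8.7572%.

8.76%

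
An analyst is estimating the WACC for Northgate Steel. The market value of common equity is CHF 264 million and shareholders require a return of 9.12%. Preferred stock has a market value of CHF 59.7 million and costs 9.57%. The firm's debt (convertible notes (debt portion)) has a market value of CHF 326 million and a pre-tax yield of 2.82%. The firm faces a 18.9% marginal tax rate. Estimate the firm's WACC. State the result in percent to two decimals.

5.73%

Total capital V = 264 + 59.7 + 326 = 649.7.
Equity: weight = 264/649.7 = 0.4063; cost = 9.12%.
Preferred: weight = 59.7/649.7 = 0.0919; cost = 9.57%.
Convertible notes (debt portion): weight = 326/649.7 = 0.5018; after-tax cost = 2.82% × (1 − 18.9%) = 2.2870%.
WACC = 0.4063 × 9.1200% + 0.0919 × 9.5700% + 0.5018 × 2.2870% = 5.7328%.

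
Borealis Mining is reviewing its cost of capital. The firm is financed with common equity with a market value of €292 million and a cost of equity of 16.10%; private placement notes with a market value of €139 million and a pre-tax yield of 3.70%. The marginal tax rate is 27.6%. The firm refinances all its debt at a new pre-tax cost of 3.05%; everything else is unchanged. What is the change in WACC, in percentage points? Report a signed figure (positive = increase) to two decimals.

Current WACC:
Total capital V = 292 + 139 = 431.
Equity: weight = 292/431 = 0.6775; cost = 16.1%.
Private placement notes: weight = 139/431 = 0.3225; after-tax cost = 3.7% × (1 − 27.6%) = 2.6788%.
WACC = 0.6775 × 16.1000% + 0.3225 × 2.6788% = 11.7716%.
After the change:
Total capital V = 292 + 139 = 431.
Equity: weight = 292/431 = 0.6775; cost = 16.1%.
Private placement notes: weight = 139/431 = 0.3225; after-tax cost = 3.05% × (1 − 27.6%) = 2.2082%.
WACC = 0.6775 × 16.1000% + 0.3225 × 2.2082% = 11.6198%.
Change in WACC = 11.6198% − 11.7716% = -0.1518 pp.

-0.15 pp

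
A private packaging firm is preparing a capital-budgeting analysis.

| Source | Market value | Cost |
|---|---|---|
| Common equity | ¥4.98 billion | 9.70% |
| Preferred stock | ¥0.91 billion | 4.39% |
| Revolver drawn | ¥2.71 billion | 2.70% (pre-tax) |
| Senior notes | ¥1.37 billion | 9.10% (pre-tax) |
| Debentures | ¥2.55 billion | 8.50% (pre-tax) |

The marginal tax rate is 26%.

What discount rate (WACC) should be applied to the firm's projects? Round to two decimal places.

Total capital V = 4.98 + 0.91 + 2.71 + 1.37 + 2.55 = 12.52.
Equity: weight = 4.98/12.52 = 0.3978; cost = 9.7%.
Preferred: weight = 0.91/12.52 = 0.0727; cost = 4.39%.
Revolver drawn: weight = 2.71/12.52 = 0.2165; after-tax cost = 2.7% × (1 − 26%) = 1.9980%.
Senior notes: weight = 1.37/12.52 = 0.1094; after-tax cost = 9.1% × (1 − 26%) = 6.7340%.
Debentures: weight = 2.55/12.52 = 0.2037; after-tax cost = 8.5% × (1 − 26%) = 6.2900%.
WACC = 0.3978 × 9.7000% + 0.0727 × 4.3900% + 0.2165 × 1.9980% + 0.1094 × 6.7340% + 0.2037 × 6.2900% = 6.6278%.

6.63%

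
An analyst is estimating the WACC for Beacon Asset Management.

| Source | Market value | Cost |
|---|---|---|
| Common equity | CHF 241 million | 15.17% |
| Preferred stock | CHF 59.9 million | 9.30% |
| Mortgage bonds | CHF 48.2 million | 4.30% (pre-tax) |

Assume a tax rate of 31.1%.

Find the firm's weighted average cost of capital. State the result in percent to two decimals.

Total capital V = 241 + 59.9 + 48.2 = 349.1.
Equity: weight = 241/349.1 = 0.6903; cost = 15.17%.
Preferred: weight = 59.9/349.1 = 0.1716; cost = 9.3%.
Mortgage bonds: weight = 48.2/349.1 = 0.1381; after-tax cost = 4.3% × (1 − 31.1%) = 2.9627%.
WACC = 0.6903 × 15.1700% + 0.1716 × 9.3000% + 0.1381 × 2.9627% = 12.4773%.

12.48%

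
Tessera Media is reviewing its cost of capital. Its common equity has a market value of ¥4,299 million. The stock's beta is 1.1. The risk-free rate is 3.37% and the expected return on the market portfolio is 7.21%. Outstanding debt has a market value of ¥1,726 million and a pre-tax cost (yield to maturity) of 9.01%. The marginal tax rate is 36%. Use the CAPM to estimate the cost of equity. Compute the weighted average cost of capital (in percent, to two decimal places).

Market risk premium = 7.21% − 3.37% = 3.84%.
Cost of equity via CAPM: Re = 3.37% + 1.1 × 3.84% = 7.5940%.
Total capital V = 4299 + 1726 = 6025.
Equity: weight = 4299/6025 = 0.7135; cost = 7.594%.
Debt: weight = 1726/6025 = 0.2865; after-tax cost = 9.01% × (1 − 36%) = 5.7664%.
WACC = 0.7135 × 7.5940% + 0.2865 × 5.7664% = 7.0704%.

7.07%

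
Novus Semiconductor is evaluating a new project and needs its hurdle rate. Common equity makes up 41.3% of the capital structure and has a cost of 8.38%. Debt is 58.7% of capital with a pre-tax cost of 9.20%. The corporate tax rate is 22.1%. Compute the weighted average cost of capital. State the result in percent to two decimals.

7.67%

After-tax cost of debt = 9.2% × (1 − 22.1%) = 7.1668%.
WACC = 0.413 × 8.3800% + 0.587 × 7.1668% = 7.6679%.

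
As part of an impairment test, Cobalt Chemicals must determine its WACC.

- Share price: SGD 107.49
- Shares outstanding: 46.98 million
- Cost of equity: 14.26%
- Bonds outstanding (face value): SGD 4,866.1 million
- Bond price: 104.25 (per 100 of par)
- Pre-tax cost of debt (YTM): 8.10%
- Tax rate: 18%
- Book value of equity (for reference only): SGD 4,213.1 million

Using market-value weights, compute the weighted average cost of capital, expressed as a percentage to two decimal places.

Market value of equity E = 107.49 × 46.98m = 5049.8802m. Market value of debt D = 4866.1m × 104.25/100 = 5072.90925m.
Total capital V = 5049.8802 + 5072.90925 = 10122.78945.
Equity: weight = 5049.8802/10122.78945 = 0.4989; cost = 14.26%.
Bonds outstanding: weight = 5072.90925/10122.78945 = 0.5011; after-tax cost = 8.1% × (1 − 18%) = 6.6420%.
WACC = 0.4989 × 14.2600% + 0.5011 × 6.6420% = 10.4423%.

10.44%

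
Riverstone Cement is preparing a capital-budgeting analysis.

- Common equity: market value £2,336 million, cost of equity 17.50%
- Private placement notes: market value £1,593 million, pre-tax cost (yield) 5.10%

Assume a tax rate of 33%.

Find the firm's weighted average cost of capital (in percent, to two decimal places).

Total capital V = 2336 + 1593 = 3929.
Equity: weight = 2336/3929 = 0.5946; cost = 17.5%.
Private placement notes: weight = 1593/3929 = 0.4054; after-tax cost = 5.1% × (1 − 33%) = 3.4170%.
WACC = 0.5946 × 17.5000% + 0.4054 × 3.4170% = 11.7901%.

11.79%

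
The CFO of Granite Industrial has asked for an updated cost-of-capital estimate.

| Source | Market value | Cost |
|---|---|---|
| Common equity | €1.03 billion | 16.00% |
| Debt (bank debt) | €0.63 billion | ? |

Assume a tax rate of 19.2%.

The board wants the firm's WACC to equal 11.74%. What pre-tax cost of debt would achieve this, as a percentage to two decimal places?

5.91%

Total capital V = 1.03 + 0.63 = 1.66.
Equity weight = 1.03/1.66 = 0.6205.
Bank debt weight = 0.63/1.66 = 0.3795.
Equity contribution = 0.6205 × 16% = 9.9277%.
Remaining for debt = 11.74% − 9.9277% = 1.8123%.
Rd × (1 − 19.2%) × 0.3795 = 1.8123%  ⇒  Rd = 5.9099%.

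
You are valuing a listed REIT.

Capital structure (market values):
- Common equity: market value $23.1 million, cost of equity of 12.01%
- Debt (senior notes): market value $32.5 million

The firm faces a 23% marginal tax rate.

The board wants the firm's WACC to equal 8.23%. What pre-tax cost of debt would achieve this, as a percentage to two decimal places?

Total capital V = 23.1 + 32.5 = 55.6.
Equity weight = 23.1/55.6 = 0.4155.
Senior notes weight = 32.5/55.6 = 0.5845.
Equity contribution = 0.4155 × 12.01% = 4.9898%.
Remaining for debt = 8.23% − 4.9898% = 3.2402%.
Rd × (1 − 23%) × 0.5845 = 3.2402%  ⇒  Rd = 7.1991%.

7.20%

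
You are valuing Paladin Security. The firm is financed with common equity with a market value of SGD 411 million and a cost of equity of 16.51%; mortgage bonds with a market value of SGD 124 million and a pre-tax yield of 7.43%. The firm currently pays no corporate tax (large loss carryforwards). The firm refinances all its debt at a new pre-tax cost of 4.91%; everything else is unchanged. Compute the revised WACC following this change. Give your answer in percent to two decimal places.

13.82%

After the change:
Total capital V = 411 + 124 = 535.
Equity: weight = 411/535 = 0.7682; cost = 16.51%.
Mortgage bonds: weight = 124/535 = 0.2318; after-tax cost = 4.91% × (1 − 0%) = 4.9100%.
WACC = 0.7682 × 16.5100% + 0.2318 × 4.9100% = 13.8214%.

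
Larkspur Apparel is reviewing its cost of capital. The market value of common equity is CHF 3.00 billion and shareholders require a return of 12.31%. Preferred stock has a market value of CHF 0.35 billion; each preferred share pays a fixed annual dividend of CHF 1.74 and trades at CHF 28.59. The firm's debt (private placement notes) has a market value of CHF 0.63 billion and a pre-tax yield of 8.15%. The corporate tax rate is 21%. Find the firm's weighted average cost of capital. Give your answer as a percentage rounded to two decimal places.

10.83%

Cost of preferred: Rp = 1.74 / 28.59 = 6.0860%.
Total capital V = 3 + 0.35 + 0.63 = 3.98.
Equity: weight = 3/3.98 = 0.7538; cost = 12.31%.
Preferred: weight = 0.35/3.98 = 0.0879; cost = 6.086%.
Private placement notes: weight = 0.63/3.98 = 0.1583; after-tax cost = 8.15% × (1 − 21%) = 6.4385%.
WACC = 0.7538 × 12.3100% + 0.0879 × 6.0860% + 0.1583 × 6.4385% = 10.8333%.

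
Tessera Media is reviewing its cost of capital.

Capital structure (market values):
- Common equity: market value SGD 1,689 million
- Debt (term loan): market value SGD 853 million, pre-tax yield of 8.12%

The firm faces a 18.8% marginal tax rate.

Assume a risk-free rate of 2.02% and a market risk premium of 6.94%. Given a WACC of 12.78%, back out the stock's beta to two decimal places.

Total capital V = 1689 + 853 = 2542.
Equity weight = 1689/2542 = 0.6644.
Term loan weight = 853/2542 = 0.3356.
Debt contribution = 0.3356 × 8.12% × (1 − 18.8%) = 2.2125%.
Required equity contribution = 12.78% − 2.2125% = 10.5675%  ⇒  Re = 15.9044%.
CAPM: 15.9044% = 2.02% + β × 6.94%  ⇒  β = 2.0006.

2.00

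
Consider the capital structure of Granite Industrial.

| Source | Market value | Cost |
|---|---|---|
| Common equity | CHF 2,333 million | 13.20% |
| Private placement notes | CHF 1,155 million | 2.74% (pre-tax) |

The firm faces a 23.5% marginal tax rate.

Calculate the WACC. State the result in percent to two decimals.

9.52%

Total capital V = 2333 + 1155 = 3488.
Equity: weight = 2333/3488 = 0.6689; cost = 13.2%.
Private placement notes: weight = 1155/3488 = 0.3311; after-tax cost = 2.74% × (1 − 23.5%) = 2.0961%.
WACC = 0.6689 × 13.2000% + 0.3311 × 2.0961% = 9.5231%.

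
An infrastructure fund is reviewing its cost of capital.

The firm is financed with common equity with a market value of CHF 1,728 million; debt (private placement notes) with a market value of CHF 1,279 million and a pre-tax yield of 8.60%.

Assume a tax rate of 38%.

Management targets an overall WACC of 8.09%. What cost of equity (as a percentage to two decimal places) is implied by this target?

10.13%

Total capital V = 1728 + 1279 = 3007.
Equity weight = 1728/3007 = 0.5747.
Private placement notes weight = 1279/3007 = 0.4253.
Debt contribution = 0.4253 × 8.6% × (1 − 38%) = 2.2679%.
Required equity contribution = 8.09% − 2.2679% = 5.8221%.
Re = 5.8221% / 0.5747 = 10.1314%.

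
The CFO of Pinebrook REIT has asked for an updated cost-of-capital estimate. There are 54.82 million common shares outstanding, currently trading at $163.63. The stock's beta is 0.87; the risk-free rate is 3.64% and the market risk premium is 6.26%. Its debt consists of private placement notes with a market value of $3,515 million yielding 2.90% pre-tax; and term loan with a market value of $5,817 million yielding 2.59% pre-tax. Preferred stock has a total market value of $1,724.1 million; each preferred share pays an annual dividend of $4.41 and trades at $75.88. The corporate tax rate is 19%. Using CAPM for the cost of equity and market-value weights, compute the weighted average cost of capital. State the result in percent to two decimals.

5.59%

Cost of equity via CAPM: Re = 3.64% + 0.87 × 6.26% = 9.0862%.
Cost of preferred: Rp = 4.41 / 75.88 = 5.8118%.
Market value of equity E = 163.63 × 54.82m = 8970.1966m.
Total capital V = 8970.1966 + 1724.1 + 3515 + 5817 = 20026.2966.
Equity: weight = 8970.1966/20026.2966 = 0.4479; cost = 9.0862%.
Preferred: weight = 1724.1/20026.2966 = 0.0861; cost = 5.8118%.
Private placement notes: weight = 3515/20026.2966 = 0.1755; after-tax cost = 2.9% × (1 − 19%) = 2.3490%.
Term loan: weight = 5817/20026.2966 = 0.2905; after-tax cost = 2.59% × (1 − 19%) = 2.0979%.
WACC = 0.4479 × 9.0862% + 0.0861 × 5.8118% + 0.1755 × 2.3490% + 0.2905 × 2.0979% = 5.5919%.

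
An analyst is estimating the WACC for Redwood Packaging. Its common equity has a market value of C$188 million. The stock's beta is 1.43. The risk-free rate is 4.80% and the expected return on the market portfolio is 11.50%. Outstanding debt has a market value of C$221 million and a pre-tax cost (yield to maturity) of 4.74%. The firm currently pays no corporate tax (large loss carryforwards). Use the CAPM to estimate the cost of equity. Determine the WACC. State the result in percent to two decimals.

9.17%

Market risk premium = 11.5% − 4.8% = 6.7%.
Cost of equity via CAPM: Re = 4.8% + 1.43 × 6.7% = 14.3810%.
Total capital V = 188 + 221 = 409.
Equity: weight = 188/409 = 0.4597; cost = 14.381%.
Debt: weight = 221/409 = 0.5403; after-tax cost = 4.74% × (1 − 0%) = 4.7400%.
WACC = 0.4597 × 14.3810% + 0.5403 × 4.7400% = 9.1716%.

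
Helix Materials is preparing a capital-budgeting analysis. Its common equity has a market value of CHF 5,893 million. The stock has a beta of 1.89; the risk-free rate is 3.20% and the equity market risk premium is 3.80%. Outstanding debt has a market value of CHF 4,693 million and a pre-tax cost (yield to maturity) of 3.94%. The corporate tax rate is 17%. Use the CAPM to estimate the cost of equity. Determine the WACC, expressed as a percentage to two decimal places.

Cost of equity via CAPM: Re = 3.2% + 1.89 × 3.8% = 10.3820%.
Total capital V = 5893 + 4693 = 10586.
Equity: weight = 5893/10586 = 0.5567; cost = 10.382%.
Debt: weight = 4693/10586 = 0.4433; after-tax cost = 3.94% × (1 − 17%) = 3.2702%.
WACC = 0.5567 × 10.3820% + 0.4433 × 3.2702% = 7.2292%.

7.23%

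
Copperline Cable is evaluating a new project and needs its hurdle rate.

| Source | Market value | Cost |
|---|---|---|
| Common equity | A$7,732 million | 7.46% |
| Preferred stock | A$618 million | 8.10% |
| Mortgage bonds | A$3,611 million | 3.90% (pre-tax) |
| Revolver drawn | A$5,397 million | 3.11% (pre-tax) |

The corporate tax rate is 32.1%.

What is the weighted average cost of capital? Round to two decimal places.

Total capital V = 7732 + 618 + 3611 + 5397 = 17358.
Equity: weight = 7732/17358 = 0.4454; cost = 7.46%.
Preferred: weight = 618/17358 = 0.0356; cost = 8.1%.
Mortgage bonds: weight = 3611/17358 = 0.2080; after-tax cost = 3.9% × (1 − 32.1%) = 2.6481%.
Revolver drawn: weight = 5397/17358 = 0.3109; after-tax cost = 3.11% × (1 − 32.1%) = 2.1117%.
WACC = 0.4454 × 7.4600% + 0.0356 × 8.1000% + 0.2080 × 2.6481% + 0.3109 × 2.1117% = 4.8189%.

4.82%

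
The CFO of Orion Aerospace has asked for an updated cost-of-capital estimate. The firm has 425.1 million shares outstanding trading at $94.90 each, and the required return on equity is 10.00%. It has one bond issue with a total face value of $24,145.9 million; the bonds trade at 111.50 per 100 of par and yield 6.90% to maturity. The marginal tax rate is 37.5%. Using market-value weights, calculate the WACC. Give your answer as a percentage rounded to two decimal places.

Market value of equity E = 94.9 × 425.1m = 40341.99m. Market value of debt D = 24145.9m × 111.5/100 = 26922.6785m.
Total capital V = 40341.99 + 26922.6785 = 67264.6685.
Equity: weight = 40341.99/67264.6685 = 0.5998; cost = 10%.
Bonds outstanding: weight = 26922.6785/67264.6685 = 0.4002; after-tax cost = 6.9% × (1 − 37.5%) = 4.3125%.
WACC = 0.5998 × 10.0000% + 0.4002 × 4.3125% = 7.7236%.

7.72%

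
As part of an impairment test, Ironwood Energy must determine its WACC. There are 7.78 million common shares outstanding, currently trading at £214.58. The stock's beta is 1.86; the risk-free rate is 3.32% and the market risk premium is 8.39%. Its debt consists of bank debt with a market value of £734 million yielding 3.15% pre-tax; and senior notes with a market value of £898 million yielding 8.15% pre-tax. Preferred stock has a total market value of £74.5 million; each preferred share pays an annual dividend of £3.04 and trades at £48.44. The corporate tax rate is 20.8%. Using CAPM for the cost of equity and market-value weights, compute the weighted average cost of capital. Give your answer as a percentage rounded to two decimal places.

11.76%

Cost of equity via CAPM: Re = 3.32% + 1.86 × 8.39% = 18.9254%.
Cost of preferred: Rp = 3.04 / 48.44 = 6.2758%.
Market value of equity E = 214.58 × 7.78m = 1669.4324m.
Total capital V = 1669.4324 + 74.5 + 734 + 898 = 3375.9324.
Equity: weight = 1669.4324/3375.9324 = 0.4945; cost = 18.9254%.
Preferred: weight = 74.5/3375.9324 = 0.0221; cost = 6.2758%.
Bank debt: weight = 734/3375.9324 = 0.2174; after-tax cost = 3.15% × (1 − 20.8%) = 2.4948%.
Senior notes: weight = 898/3375.9324 = 0.2660; after-tax cost = 8.15% × (1 − 20.8%) = 6.4548%.
WACC = 0.4945 × 18.9254% + 0.0221 × 6.2758% + 0.2174 × 2.4948% + 0.2660 × 6.4548% = 11.7567%.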